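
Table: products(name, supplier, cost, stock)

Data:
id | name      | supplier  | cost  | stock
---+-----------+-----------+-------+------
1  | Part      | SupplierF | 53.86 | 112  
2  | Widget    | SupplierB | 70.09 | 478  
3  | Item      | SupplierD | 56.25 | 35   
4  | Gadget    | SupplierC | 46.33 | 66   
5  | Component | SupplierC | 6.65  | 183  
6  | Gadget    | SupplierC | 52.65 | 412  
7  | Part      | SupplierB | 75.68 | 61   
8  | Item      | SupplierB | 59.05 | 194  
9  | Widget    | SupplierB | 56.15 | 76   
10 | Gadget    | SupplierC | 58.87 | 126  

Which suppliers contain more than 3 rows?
SELECT supplier, COUNT(*) as cnt
FROM products
GROUP BY supplier
HAVING COUNT(*) > 3

Result:
  SupplierB: 4
  SupplierC: 4

Note: HAVING filters groups after aggregation, WHERE filters rows before.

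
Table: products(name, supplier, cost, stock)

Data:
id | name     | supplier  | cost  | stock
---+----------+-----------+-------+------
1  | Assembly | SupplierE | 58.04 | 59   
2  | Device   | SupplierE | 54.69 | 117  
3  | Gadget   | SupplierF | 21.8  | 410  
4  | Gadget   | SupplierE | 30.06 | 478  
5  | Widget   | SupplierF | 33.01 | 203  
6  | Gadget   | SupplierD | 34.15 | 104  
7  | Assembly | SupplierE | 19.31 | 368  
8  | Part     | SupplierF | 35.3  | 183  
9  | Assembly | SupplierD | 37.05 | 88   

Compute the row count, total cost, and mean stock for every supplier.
SELECT supplier,
       COUNT(*) as cnt,
       SUM(cost) as total_cost,
       AVG(stock) as avg_stock
FROM products
GROUP BY supplier

Result:
  SupplierD: 2 records, 71.20 total cost, 96.00 avg stock
  SupplierE: 4 records, 162.10 total cost, 255.50 avg stock
  SupplierF: 3 records, 90.11 total cost, 265.33 avg stock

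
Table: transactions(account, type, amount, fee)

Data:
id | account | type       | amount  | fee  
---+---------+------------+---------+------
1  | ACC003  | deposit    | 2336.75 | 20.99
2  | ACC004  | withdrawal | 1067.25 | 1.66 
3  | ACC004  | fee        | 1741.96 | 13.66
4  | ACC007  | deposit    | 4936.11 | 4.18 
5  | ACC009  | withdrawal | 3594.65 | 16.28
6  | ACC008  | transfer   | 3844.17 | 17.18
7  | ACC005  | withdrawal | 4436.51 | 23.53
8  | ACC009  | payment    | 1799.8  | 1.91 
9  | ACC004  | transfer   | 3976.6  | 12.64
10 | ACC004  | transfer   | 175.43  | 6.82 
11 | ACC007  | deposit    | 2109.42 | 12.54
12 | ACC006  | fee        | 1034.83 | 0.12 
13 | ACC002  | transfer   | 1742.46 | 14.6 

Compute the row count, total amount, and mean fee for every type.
SELECT type,
       COUNT(*) as cnt,
       SUM(amount) as total_amount,
       AVG(fee) as avg_fee
FROM transactions
GROUP BY type

Result:
  deposit: 3 records, 9382.28 total amount, 12.57 avg fee
  fee: 2 records, 2776.79 total amount, 6.89 avg fee
  payment: 1 records, 1799.80 total amount, 1.91 avg fee
  transfer: 4 records, 9738.66 total amount, 12.81 avg fee
  withdrawal: 3 records, 9098.41 total amount, 13.82 avg fee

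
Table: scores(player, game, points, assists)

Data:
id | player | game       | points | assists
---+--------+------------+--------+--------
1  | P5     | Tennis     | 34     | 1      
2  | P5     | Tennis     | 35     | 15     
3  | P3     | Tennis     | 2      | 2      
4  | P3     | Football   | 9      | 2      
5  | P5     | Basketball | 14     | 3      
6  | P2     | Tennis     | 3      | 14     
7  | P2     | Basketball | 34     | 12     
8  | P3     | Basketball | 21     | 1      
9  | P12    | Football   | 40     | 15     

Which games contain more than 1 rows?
SELECT game, COUNT(*) as cnt
FROM scores
GROUP BY game
HAVING COUNT(*) > 1

Result:
  Basketball: 3
  Football: 2
  Tennis: 4

Note: HAVING filters groups after aggregation, WHERE filters rows before.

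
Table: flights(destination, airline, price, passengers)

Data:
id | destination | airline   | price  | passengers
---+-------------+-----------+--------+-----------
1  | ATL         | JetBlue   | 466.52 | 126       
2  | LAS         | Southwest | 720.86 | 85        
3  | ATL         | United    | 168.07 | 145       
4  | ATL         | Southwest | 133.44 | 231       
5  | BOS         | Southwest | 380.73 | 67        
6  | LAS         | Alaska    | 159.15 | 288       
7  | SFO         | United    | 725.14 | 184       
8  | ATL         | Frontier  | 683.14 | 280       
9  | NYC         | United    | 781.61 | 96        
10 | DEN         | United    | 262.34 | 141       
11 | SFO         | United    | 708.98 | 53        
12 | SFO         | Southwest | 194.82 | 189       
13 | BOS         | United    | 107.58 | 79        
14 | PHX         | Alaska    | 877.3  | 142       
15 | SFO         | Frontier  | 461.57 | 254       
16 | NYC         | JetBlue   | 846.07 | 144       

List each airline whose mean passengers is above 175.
SELECT airline, AVG(passengers)
FROM flights
GROUP BY airline
HAVING AVG(passengers) > 175

Result:
  Alaska: avg=215.00
  Frontier: avg=267.00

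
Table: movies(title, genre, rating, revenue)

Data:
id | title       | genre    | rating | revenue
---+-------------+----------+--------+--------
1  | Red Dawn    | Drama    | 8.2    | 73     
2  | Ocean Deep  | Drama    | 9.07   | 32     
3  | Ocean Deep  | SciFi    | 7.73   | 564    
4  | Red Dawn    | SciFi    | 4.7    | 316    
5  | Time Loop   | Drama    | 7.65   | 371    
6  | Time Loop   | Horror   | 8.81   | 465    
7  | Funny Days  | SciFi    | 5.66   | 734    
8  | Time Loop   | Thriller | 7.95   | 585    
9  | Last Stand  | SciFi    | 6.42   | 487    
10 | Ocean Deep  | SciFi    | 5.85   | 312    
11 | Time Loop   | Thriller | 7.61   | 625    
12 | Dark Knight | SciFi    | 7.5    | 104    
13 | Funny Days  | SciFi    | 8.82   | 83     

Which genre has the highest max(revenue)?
SELECT genre, MAX(revenue) as val
FROM movies
GROUP BY genre
ORDER BY val DESC
LIMIT 1

Result: SciFi with max(revenue) = 734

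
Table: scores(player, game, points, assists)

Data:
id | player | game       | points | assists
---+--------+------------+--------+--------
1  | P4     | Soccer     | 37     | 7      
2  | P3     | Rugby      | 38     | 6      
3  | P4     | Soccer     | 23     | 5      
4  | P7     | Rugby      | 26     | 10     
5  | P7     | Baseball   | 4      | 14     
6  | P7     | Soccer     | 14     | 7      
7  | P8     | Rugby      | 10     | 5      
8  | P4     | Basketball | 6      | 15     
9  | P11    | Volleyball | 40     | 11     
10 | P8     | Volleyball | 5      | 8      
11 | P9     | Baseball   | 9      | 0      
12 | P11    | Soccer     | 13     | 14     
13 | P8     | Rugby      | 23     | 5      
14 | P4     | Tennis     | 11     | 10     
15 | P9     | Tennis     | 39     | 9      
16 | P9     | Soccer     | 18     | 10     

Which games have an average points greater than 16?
SELECT game, AVG(points)
FROM scores
GROUP BY game
HAVING AVG(points) > 16

Result:
  Rugby: avg=24.25
  Soccer: avg=21.00
  Tennis: avg=25.00
  Volleyball: avg=22.50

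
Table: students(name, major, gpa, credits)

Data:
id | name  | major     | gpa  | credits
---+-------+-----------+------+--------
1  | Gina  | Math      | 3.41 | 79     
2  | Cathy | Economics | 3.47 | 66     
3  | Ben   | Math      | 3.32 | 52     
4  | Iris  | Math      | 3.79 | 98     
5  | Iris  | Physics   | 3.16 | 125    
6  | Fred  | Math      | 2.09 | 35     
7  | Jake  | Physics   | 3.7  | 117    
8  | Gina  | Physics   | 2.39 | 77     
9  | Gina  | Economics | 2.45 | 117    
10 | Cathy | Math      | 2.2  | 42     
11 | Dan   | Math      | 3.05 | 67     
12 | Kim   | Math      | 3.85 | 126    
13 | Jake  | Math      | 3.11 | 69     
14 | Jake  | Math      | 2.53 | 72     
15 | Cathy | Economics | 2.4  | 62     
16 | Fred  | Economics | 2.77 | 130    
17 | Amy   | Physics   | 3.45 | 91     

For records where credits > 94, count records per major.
SELECT major, COUNT(*)
FROM students
WHERE credits > 94
GROUP BY major

Note: WHERE filters rows before grouping.

Result:
  Economics: 2
  Math: 2
  Physics: 2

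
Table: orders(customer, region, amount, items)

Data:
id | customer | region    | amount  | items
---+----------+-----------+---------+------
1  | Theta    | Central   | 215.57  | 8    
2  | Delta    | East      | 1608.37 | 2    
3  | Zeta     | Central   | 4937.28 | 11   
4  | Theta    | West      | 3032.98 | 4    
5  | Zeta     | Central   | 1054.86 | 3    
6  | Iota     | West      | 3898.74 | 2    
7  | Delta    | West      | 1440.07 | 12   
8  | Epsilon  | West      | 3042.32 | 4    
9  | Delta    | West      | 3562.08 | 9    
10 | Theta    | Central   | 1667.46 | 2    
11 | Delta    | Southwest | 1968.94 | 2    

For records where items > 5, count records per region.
SELECT region, COUNT(*)
FROM orders
WHERE items > 5
GROUP BY region

Note: WHERE filters rows before grouping.

Result:
  Central: 2
  West: 2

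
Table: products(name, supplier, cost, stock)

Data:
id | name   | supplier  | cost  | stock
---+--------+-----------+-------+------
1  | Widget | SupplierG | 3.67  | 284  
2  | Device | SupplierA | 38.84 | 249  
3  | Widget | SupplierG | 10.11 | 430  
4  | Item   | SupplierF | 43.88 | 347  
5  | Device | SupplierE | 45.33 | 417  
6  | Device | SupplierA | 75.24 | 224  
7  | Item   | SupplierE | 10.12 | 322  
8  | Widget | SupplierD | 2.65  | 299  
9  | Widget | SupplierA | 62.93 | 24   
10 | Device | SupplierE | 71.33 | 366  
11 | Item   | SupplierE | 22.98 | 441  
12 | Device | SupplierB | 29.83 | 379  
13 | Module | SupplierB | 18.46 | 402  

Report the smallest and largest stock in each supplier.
SELECT supplier, MIN(stock), MAX(stock)
FROM products
GROUP BY supplier

Result:
  SupplierA: min=24, max=249
  SupplierB: min=379, max=402
  SupplierD: min=299, max=299
  SupplierE: min=322, max=441
  SupplierF: min=347, max=347
  SupplierG: min=284, max=430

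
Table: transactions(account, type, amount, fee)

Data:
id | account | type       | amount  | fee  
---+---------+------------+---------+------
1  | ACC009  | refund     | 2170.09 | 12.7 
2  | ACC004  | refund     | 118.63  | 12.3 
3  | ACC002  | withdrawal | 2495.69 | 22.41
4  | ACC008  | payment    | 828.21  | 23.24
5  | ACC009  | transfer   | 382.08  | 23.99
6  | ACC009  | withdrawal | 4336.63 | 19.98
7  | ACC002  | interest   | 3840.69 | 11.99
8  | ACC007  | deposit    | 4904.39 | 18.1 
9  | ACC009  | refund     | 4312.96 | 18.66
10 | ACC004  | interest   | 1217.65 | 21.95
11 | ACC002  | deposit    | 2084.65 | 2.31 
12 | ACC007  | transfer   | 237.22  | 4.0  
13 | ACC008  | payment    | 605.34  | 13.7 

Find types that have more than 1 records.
SELECT type, COUNT(*) as cnt
FROM transactions
GROUP BY type
HAVING COUNT(*) > 1

Result:
  deposit: 2
  interest: 2
  payment: 2
  refund: 3
  transfer: 2
  withdrawal: 2

Note: HAVING filters groups after aggregation, WHERE filters rows before.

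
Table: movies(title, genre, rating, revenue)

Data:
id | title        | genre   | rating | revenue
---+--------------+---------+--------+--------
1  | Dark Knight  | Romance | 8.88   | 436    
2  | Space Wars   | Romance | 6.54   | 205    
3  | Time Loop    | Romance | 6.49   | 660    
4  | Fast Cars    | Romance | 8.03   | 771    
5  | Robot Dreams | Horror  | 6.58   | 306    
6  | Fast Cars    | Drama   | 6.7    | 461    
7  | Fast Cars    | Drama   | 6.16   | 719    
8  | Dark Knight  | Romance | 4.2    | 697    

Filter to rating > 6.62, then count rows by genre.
SELECT genre, COUNT(*)
FROM movies
WHERE rating > 6.62
GROUP BY genre

Note: WHERE filters rows before grouping.

Result:
  Drama: 1
  Romance: 2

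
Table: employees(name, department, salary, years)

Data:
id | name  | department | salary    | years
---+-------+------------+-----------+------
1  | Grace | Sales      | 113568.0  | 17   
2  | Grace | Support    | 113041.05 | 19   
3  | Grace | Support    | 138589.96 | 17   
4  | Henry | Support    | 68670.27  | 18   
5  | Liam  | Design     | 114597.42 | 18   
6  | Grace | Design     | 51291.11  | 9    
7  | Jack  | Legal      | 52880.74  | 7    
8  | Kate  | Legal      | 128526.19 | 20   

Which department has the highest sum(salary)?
SELECT department, SUM(salary) as val
FROM employees
GROUP BY department
ORDER BY val DESC
LIMIT 1

Result: Support with sum(salary) = 320301.28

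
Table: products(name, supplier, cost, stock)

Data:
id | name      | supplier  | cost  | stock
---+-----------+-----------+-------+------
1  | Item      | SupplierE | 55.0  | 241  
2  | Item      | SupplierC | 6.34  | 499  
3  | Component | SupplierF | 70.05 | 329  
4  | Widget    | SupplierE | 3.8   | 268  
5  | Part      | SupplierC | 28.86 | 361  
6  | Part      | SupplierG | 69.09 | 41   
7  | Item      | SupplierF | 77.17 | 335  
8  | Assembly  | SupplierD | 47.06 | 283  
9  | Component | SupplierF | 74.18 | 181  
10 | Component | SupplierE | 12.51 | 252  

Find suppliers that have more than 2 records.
SELECT supplier, COUNT(*) as cnt
FROM products
GROUP BY supplier
HAVING COUNT(*) > 2

Result:
  SupplierE: 3
  SupplierF: 3

Note: HAVING filters groups after aggregation, WHERE filters rows before.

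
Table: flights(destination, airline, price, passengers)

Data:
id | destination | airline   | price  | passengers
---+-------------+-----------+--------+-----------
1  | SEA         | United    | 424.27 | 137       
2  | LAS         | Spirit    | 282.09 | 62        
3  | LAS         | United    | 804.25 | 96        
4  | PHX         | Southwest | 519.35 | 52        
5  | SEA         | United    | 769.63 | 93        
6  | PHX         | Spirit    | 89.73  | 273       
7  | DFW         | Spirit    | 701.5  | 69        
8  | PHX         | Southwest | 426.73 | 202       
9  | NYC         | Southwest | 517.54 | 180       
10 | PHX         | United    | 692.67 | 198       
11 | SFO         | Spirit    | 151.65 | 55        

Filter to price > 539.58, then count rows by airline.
SELECT airline, COUNT(*)
FROM flights
WHERE price > 539.58
GROUP BY airline

Note: WHERE filters rows before grouping.

Result:
  Spirit: 1
  United: 3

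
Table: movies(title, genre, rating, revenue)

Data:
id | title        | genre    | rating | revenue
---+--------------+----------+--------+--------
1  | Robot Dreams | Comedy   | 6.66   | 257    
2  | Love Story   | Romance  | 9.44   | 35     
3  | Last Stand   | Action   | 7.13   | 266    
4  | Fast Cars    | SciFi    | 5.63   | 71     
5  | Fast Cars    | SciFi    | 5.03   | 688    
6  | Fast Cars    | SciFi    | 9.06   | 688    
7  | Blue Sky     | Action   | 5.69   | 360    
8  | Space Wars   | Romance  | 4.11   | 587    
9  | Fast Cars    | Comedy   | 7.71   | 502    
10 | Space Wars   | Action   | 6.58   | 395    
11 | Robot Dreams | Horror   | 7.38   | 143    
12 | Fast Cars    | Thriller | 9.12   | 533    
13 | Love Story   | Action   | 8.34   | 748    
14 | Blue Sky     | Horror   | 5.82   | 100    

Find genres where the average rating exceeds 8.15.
SELECT genre, AVG(rating)
FROM movies
GROUP BY genre
HAVING AVG(rating) > 8.15

Result:
  Thriller: avg=9.12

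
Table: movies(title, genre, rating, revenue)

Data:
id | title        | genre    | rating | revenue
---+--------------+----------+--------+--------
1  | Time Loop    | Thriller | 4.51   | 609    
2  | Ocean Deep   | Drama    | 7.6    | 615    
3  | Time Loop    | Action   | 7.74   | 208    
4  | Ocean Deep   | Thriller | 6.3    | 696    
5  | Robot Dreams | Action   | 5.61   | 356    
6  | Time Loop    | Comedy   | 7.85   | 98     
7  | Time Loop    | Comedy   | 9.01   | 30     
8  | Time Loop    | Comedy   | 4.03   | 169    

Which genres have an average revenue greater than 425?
SELECT genre, AVG(revenue)
FROM movies
GROUP BY genre
HAVING AVG(revenue) > 425

Result:
  Drama: avg=615.00
  Thriller: avg=652.50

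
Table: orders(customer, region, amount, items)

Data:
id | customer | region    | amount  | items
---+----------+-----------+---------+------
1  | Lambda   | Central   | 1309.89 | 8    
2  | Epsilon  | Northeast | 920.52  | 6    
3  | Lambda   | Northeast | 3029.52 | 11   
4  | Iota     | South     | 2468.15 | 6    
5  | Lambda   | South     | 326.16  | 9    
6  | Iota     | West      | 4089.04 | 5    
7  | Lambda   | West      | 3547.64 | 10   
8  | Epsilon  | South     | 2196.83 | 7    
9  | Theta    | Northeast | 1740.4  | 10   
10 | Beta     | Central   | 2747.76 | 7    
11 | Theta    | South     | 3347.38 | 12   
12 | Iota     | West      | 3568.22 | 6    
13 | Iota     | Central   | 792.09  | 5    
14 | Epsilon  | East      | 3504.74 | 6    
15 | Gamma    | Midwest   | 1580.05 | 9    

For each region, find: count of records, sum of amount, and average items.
SELECT region,
       COUNT(*) as cnt,
       SUM(amount) as total_amount,
       AVG(items) as avg_items
FROM orders
GROUP BY region

Result:
  Central: 3 records, 4849.74 total amount, 6.67 avg items
  East: 1 records, 3504.74 total amount, 6.00 avg items
  Midwest: 1 records, 1580.05 total amount, 9.00 avg items
  Northeast: 3 records, 5690.44 total amount, 9.00 avg items
  South: 4 records, 8338.52 total amount, 8.50 avg items
  West: 3 records, 11204.90 total amount, 7.00 avg items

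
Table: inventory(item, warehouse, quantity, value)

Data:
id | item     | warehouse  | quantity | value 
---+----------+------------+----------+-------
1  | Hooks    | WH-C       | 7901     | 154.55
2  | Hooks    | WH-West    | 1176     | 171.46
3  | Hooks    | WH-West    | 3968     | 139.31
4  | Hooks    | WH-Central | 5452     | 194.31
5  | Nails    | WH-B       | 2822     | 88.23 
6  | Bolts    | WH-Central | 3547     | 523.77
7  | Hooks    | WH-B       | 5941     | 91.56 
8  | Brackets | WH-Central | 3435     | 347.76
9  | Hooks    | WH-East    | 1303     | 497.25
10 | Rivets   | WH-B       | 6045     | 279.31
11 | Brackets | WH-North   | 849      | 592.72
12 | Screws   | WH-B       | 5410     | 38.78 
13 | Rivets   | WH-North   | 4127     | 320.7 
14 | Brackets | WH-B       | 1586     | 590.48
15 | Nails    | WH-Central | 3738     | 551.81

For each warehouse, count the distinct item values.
SELECT warehouse, COUNT(DISTINCT item)
FROM inventory
GROUP BY warehouse

Result:
  WH-B: 5 distinct
  WH-C: 1 distinct
  WH-Central: 4 distinct
  WH-East: 1 distinct
  WH-North: 2 distinct
  WH-West: 1 distinct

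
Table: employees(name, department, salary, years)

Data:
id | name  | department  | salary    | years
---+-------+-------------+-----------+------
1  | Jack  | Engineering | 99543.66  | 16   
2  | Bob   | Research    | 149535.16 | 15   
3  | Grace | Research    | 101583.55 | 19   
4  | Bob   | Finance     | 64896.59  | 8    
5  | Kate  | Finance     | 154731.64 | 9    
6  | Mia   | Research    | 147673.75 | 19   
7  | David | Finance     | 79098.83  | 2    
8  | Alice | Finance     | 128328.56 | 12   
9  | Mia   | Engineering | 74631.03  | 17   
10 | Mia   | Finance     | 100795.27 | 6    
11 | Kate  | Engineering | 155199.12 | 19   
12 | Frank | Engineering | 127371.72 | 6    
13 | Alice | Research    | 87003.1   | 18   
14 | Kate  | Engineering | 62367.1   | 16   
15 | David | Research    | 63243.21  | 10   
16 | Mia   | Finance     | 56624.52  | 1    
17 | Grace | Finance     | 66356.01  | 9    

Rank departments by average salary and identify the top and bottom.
SELECT department, AVG(salary)
FROM employees
GROUP BY department
ORDER BY AVG(salary)

All groups:
  Finance: 92975.92
  Engineering: 103822.53
  Research: 109807.75

Highest: Research (109807.75)
Lowest: Finance (92975.92)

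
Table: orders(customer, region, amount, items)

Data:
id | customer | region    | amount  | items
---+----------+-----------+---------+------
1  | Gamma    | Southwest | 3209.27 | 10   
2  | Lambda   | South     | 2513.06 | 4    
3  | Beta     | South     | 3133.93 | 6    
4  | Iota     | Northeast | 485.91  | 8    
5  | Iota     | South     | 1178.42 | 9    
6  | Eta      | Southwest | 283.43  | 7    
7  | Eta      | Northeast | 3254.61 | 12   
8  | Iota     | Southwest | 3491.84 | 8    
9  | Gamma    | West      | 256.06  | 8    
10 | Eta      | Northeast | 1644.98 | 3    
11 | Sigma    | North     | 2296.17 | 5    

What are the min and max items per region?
SELECT region, MIN(items), MAX(items)
FROM orders
GROUP BY region

Result:
  North: min=5, max=5
  Northeast: min=3, max=12
  South: min=4, max=9
  Southwest: min=7, max=10
  West: min=8, max=8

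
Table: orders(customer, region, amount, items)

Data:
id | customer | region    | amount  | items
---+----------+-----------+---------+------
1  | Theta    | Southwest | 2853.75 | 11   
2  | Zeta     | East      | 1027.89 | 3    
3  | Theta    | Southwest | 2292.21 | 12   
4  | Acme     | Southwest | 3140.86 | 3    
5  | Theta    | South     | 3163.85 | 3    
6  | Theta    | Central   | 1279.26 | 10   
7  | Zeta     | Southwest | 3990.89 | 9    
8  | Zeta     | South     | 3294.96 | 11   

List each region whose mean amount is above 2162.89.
SELECT region, AVG(amount)
FROM orders
GROUP BY region
HAVING AVG(amount) > 2162.89

Result:
  South: avg=3229.41
  Southwest: avg=3069.43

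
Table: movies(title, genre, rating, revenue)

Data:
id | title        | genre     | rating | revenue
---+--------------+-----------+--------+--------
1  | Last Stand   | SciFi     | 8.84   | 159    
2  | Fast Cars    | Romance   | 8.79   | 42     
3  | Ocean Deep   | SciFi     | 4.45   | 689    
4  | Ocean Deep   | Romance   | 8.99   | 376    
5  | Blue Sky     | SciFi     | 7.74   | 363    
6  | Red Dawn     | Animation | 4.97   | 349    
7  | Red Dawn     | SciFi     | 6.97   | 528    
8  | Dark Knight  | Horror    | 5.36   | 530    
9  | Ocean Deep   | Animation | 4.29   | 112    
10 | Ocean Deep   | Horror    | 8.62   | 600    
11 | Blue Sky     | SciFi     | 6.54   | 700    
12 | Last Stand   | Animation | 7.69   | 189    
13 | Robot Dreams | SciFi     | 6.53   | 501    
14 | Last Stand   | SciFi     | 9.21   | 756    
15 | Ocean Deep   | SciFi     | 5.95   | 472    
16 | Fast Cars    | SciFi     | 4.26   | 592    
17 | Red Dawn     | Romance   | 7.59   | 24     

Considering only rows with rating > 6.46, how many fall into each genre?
SELECT genre, COUNT(*)
FROM movies
WHERE rating > 6.46
GROUP BY genre

Note: WHERE filters rows before grouping.

Result:
  Animation: 1
  Horror: 1
  Romance: 3
  SciFi: 6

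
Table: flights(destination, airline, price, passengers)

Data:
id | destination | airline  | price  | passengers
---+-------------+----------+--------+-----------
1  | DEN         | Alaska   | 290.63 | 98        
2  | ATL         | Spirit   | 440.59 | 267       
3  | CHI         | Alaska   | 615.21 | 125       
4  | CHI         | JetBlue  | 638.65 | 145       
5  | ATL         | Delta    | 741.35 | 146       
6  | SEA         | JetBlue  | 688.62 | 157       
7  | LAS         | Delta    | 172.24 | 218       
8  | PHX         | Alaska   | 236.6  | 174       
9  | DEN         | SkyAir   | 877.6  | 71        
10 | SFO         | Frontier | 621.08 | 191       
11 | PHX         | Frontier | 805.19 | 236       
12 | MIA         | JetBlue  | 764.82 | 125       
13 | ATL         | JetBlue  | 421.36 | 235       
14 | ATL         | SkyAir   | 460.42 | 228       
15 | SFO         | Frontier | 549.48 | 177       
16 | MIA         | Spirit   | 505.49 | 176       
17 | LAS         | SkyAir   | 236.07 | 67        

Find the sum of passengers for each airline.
SELECT airline, SUM(passengers) as result
FROM flights
GROUP BY airline

Result:
  Alaska: 397
  Delta: 364
  Frontier: 604
  JetBlue: 662
  SkyAir: 366
  Spirit: 443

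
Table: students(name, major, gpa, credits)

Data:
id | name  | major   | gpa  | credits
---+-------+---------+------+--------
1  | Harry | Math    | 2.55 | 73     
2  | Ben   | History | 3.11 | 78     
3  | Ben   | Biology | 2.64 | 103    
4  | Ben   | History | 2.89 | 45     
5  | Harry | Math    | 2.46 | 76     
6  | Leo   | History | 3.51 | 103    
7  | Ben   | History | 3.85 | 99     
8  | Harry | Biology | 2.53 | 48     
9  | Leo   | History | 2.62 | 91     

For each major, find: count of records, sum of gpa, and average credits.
SELECT major,
       COUNT(*) as cnt,
       SUM(gpa) as total_gpa,
       AVG(credits) as avg_credits
FROM students
GROUP BY major

Result:
  Biology: 2 records, 5.17 total gpa, 75.50 avg credits
  History: 5 records, 15.98 total gpa, 83.20 avg credits
  Math: 2 records, 5.01 total gpa, 74.50 avg credits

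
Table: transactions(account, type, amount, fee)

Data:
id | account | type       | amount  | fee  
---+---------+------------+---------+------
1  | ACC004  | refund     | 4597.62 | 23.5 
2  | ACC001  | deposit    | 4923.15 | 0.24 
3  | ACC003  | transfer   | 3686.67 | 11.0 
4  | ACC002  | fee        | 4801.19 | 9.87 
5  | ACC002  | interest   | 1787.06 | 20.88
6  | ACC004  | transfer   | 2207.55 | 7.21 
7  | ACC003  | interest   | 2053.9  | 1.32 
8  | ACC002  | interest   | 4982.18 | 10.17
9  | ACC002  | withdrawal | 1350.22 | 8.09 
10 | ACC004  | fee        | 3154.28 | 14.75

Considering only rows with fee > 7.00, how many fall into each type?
SELECT type, COUNT(*)
FROM transactions
WHERE fee > 7.00
GROUP BY type

Note: WHERE filters rows before grouping.

Result:
  fee: 2
  interest: 2
  refund: 1
  transfer: 2
  withdrawal: 1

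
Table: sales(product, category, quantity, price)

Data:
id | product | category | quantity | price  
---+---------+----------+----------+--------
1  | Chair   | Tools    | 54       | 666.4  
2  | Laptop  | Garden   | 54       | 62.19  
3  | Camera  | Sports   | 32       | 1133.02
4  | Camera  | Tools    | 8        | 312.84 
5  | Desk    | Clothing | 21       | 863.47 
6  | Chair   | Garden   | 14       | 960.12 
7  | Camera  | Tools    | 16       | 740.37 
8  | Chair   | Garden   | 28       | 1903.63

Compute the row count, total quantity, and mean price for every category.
SELECT category,
       COUNT(*) as cnt,
       SUM(quantity) as total_quantity,
       AVG(price) as avg_price
FROM sales
GROUP BY category

Result:
  Clothing: 1 records, 21 total quantity, 863.47 avg price
  Garden: 3 records, 96 total quantity, 975.31 avg price
  Sports: 1 records, 32 total quantity, 1133.02 avg price
  Tools: 3 records, 78 total quantity, 573.20 avg price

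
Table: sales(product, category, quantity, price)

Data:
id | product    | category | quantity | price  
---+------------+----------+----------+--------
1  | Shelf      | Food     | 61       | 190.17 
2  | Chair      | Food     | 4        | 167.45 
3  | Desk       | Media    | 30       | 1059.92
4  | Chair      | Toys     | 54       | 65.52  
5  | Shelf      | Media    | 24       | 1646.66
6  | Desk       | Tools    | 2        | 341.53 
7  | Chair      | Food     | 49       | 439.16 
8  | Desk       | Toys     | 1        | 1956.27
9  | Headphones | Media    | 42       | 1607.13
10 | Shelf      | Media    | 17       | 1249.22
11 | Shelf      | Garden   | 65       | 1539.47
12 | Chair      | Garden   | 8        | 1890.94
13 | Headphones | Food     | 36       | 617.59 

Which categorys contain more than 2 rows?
SELECT category, COUNT(*) as cnt
FROM sales
GROUP BY category
HAVING COUNT(*) > 2

Result:
  Food: 4
  Media: 4

Note: HAVING filters groups after aggregation, WHERE filters rows before.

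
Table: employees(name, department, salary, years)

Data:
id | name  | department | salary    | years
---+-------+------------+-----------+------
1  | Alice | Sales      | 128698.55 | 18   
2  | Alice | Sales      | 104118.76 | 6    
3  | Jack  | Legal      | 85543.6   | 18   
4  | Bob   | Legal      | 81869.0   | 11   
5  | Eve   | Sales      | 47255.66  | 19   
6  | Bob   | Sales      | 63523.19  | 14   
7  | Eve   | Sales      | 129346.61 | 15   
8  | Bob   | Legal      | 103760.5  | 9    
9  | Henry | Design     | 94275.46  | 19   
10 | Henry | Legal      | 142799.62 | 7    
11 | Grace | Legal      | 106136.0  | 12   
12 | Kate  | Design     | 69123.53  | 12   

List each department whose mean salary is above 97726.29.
SELECT department, AVG(salary)
FROM employees
GROUP BY department
HAVING AVG(salary) > 97726.29

Result:
  Legal: avg=104021.74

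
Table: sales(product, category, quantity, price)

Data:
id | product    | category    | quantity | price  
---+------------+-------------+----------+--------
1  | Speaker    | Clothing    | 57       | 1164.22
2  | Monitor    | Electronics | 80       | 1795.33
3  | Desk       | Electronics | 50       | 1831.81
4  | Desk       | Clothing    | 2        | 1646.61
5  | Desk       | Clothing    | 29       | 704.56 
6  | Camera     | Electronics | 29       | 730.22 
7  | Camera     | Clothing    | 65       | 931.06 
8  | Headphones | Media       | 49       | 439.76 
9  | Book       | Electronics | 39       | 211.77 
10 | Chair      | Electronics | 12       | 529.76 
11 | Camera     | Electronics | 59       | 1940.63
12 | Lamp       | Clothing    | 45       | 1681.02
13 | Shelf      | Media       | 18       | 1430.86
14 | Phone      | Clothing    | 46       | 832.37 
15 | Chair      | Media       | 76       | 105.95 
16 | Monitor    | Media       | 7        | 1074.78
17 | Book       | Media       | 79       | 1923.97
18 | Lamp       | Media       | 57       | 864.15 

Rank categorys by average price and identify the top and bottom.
SELECT category, AVG(price)
FROM sales
GROUP BY category
ORDER BY AVG(price)

All groups:
  Media: 973.25
  Clothing: 1159.97
  Electronics: 1173.25

Highest: Electronics (1173.25)
Lowest: Media (973.25)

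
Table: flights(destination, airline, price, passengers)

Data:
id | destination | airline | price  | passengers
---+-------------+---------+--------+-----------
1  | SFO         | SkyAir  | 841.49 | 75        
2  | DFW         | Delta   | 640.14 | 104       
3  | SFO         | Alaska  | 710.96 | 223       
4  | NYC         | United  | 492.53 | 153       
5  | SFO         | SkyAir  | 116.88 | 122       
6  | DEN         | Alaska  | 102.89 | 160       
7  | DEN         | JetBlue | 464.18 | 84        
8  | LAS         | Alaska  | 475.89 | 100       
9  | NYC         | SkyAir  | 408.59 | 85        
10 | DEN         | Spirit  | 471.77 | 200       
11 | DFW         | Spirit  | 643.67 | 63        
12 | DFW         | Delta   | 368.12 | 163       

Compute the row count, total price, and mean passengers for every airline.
SELECT airline,
       COUNT(*) as cnt,
       SUM(price) as total_price,
       AVG(passengers) as avg_passengers
FROM flights
GROUP BY airline

Result:
  Alaska: 3 records, 1289.74 total price, 161.00 avg passengers
  Delta: 2 records, 1008.26 total price, 133.50 avg passengers
  JetBlue: 1 records, 464.18 total price, 84.00 avg passengers
  SkyAir: 3 records, 1366.96 total price, 94.00 avg passengers
  Spirit: 2 records, 1115.44 total price, 131.50 avg passengers
  United: 1 records, 492.53 total price, 153.00 avg passengers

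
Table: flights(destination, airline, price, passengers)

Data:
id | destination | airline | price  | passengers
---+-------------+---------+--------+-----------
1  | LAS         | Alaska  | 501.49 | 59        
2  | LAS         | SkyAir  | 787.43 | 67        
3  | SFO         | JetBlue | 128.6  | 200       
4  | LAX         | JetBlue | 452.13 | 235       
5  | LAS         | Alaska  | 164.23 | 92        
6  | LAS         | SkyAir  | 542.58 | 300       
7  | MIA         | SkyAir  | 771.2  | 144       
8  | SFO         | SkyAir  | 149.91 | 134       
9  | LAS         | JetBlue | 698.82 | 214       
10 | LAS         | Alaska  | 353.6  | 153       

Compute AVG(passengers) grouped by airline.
SELECT airline, AVG(passengers) as result
FROM flights
GROUP BY airline

Result:
  Alaska: 101.33
  JetBlue: 216.33
  SkyAir: 161.25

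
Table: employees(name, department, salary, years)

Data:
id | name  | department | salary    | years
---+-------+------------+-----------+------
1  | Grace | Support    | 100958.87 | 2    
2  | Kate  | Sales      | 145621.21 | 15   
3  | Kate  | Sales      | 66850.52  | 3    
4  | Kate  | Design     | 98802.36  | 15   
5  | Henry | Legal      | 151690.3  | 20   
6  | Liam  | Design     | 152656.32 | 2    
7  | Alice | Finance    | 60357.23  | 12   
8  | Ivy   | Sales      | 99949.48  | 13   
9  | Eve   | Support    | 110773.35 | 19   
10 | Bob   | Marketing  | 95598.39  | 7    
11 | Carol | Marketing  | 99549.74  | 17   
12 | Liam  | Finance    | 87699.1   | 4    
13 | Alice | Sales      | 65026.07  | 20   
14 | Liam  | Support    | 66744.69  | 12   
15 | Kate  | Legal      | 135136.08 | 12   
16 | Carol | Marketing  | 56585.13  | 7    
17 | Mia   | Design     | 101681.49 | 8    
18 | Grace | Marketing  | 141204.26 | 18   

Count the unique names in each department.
SELECT department, COUNT(DISTINCT name)
FROM employees
GROUP BY department

Result:
  Design: 3 distinct
  Finance: 2 distinct
  Legal: 2 distinct
  Marketing: 3 distinct
  Sales: 3 distinct
  Support: 3 distinct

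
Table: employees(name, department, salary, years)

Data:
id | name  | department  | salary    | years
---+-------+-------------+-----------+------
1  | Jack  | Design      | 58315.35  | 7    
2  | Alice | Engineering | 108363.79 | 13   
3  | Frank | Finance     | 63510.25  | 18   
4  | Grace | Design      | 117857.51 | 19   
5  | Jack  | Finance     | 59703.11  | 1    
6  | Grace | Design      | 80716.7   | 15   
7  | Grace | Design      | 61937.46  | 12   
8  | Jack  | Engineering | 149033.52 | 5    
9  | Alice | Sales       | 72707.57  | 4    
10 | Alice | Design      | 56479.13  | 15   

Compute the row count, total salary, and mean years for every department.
SELECT department,
       COUNT(*) as cnt,
       SUM(salary) as total_salary,
       AVG(years) as avg_years
FROM employees
GROUP BY department

Result:
  Design: 5 records, 375306.15 total salary, 13.60 avg years
  Engineering: 2 records, 257397.31 total salary, 9.00 avg years
  Finance: 2 records, 123213.36 total salary, 9.50 avg years
  Sales: 1 records, 72707.57 total salary, 4.00 avg years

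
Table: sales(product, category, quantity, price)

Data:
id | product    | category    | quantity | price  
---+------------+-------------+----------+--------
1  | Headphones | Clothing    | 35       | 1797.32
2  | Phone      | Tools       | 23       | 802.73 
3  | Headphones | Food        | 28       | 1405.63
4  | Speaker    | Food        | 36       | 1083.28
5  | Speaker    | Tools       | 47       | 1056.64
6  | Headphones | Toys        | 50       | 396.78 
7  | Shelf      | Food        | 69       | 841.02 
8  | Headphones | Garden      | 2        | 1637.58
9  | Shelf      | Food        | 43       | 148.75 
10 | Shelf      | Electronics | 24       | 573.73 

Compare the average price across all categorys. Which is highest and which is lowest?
SELECT category, AVG(price)
FROM sales
GROUP BY category
ORDER BY AVG(price)

All groups:
  Toys: 396.78
  Electronics: 573.73
  Food: 869.67
  Tools: 929.69
  Garden: 1637.58
  Clothing: 1797.32

Highest: Clothing (1797.32)
Lowest: Toys (396.78)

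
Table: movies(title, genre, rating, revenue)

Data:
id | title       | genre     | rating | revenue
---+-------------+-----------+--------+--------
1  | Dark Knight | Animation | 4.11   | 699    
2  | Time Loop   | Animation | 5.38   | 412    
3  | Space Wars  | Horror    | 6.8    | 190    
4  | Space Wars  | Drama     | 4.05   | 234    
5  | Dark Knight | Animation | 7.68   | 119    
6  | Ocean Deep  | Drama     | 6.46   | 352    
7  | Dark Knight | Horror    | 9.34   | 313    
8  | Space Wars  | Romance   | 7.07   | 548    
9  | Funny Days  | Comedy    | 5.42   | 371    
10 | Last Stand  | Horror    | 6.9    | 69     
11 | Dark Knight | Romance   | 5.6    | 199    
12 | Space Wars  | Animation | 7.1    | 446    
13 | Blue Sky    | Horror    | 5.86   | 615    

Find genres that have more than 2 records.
SELECT genre, COUNT(*) as cnt
FROM movies
GROUP BY genre
HAVING COUNT(*) > 2

Result:
  Animation: 4
  Horror: 4

Note: HAVING filters groups after aggregation, WHERE filters rows before.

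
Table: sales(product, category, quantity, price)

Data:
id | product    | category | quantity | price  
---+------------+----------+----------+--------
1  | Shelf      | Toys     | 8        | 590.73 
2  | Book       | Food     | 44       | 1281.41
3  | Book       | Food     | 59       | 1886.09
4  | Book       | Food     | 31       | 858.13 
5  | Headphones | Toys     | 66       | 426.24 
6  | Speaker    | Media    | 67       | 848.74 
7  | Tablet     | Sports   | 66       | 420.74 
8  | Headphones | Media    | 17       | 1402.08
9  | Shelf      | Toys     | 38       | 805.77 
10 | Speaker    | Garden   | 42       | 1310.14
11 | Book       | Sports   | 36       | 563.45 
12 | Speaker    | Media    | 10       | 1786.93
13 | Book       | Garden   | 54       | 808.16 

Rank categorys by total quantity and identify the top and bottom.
SELECT category, SUM(quantity)
FROM sales
GROUP BY category
ORDER BY SUM(quantity)

All groups:
  Media: 94
  Garden: 96
  Sports: 102
  Toys: 112
  Food: 134

Highest: Food (134)
Lowest: Media (94)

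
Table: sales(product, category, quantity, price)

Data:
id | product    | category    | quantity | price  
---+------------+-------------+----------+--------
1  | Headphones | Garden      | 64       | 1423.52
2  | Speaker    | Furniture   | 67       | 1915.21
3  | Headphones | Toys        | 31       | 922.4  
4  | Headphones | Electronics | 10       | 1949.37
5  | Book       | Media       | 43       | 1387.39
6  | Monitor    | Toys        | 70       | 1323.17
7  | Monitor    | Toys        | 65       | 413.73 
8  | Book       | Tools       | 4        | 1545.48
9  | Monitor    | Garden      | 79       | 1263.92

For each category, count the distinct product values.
SELECT category, COUNT(DISTINCT product)
FROM sales
GROUP BY category

Result:
  Electronics: 1 distinct
  Furniture: 1 distinct
  Garden: 2 distinct
  Media: 1 distinct
  Tools: 1 distinct
  Toys: 2 distinct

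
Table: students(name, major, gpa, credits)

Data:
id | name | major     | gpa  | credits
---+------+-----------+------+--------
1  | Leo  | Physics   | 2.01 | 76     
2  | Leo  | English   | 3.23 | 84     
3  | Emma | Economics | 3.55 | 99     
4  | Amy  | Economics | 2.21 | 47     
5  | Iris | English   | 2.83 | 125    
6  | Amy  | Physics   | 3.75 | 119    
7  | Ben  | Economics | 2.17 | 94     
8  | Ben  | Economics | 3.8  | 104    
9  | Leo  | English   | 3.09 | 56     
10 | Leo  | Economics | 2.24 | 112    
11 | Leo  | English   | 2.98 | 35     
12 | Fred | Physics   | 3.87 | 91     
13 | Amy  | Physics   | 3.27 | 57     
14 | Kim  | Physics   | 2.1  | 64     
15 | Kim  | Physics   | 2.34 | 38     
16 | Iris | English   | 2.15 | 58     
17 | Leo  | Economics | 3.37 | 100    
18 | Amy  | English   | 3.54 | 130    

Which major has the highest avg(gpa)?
SELECT major, AVG(gpa) as val
FROM students
GROUP BY major
ORDER BY val DESC
LIMIT 1

Result: English with avg(gpa) = 2.97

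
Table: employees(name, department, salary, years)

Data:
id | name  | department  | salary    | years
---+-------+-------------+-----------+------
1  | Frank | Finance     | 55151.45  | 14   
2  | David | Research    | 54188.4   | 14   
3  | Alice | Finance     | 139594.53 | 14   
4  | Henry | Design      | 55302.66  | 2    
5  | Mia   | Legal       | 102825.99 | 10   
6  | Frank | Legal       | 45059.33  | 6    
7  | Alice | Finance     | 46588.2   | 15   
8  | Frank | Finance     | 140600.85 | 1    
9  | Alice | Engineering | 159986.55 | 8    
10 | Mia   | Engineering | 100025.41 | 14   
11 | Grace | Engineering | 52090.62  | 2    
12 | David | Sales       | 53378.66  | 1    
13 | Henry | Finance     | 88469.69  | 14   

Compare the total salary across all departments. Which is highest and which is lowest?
SELECT department, SUM(salary)
FROM employees
GROUP BY department
ORDER BY SUM(salary)

All groups:
  Sales: 53378.66
  Research: 54188.40
  Design: 55302.66
  Legal: 147885.32
  Engineering: 312102.58
  Finance: 470404.72

Highest: Finance (470404.72)
Lowest: Sales (53378.66)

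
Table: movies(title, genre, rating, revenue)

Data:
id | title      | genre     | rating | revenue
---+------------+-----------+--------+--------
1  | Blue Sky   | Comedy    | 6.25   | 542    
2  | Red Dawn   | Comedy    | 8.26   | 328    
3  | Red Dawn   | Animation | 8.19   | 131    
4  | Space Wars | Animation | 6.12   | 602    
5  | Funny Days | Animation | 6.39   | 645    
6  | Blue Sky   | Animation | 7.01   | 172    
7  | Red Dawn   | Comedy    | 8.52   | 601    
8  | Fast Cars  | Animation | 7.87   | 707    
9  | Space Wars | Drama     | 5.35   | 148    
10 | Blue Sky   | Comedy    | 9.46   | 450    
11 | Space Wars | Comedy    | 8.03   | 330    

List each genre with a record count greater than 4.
SELECT genre, COUNT(*) as cnt
FROM movies
GROUP BY genre
HAVING COUNT(*) > 4

Result:
  Animation: 5
  Comedy: 5

Note: HAVING filters groups after aggregation, WHERE filters rows before.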